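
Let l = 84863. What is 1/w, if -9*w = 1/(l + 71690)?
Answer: -1408977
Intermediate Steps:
w = -1/1408977 (w = -1/(9*(84863 + 71690)) = -⅑/156553 = -⅑*1/156553 = -1/1408977 ≈ -7.0974e-7)
1/w = 1/(-1/1408977) = -1408977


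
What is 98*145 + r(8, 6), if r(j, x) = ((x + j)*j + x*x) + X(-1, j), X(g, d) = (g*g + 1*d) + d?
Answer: 14375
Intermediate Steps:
X(g, d) = g² + 2*d (X(g, d) = (g² + d) + d = (d + g²) + d = g² + 2*d)
r(j, x) = 1 + x² + 2*j + j*(j + x) (r(j, x) = ((x + j)*j + x*x) + ((-1)² + 2*j) = ((j + x)*j + x²) + (1 + 2*j) = (j*(j + x) + x²) + (1 + 2*j) = (x² + j*(j + x)) + (1 + 2*j) = 1 + x² + 2*j + j*(j + x))
98*145 + r(8, 6) = 98*145 + (1 + 8² + 6² + 2*8 + 8*6) = 14210 + (1 + 64 + 36 + 16 + 48) = 14210 + 165 = 14375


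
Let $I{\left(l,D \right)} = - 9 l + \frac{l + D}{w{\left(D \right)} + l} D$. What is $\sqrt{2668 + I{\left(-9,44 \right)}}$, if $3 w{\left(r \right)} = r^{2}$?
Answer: $\frac{\sqrt{10026948049}}{1909} \approx 52.454$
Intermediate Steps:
$w{\left(r \right)} = \frac{r^{2}}{3}$
$I{\left(l,D \right)} = - 9 l + \frac{D \left(D + l\right)}{l + \frac{D^{2}}{3}}$ ($I{\left(l,D \right)} = - 9 l + \frac{l + D}{\frac{D^{2}}{3} + l} D = - 9 l + \frac{D + l}{l + \frac{D^{2}}{3}} D = - 9 l + \frac{D \left(D + l\right)}{l + \frac{D^{2}}{3}}$)
$\sqrt{2668 + I{\left(-9,44 \right)}} = \sqrt{2668 + \frac{3 \left(44^{2} - 9 \left(-9\right)^{2} + 44 \left(-9\right) - - 27 \cdot 44^{2}\right)}{44^{2} + 3 \left(-9\right)}} = \sqrt{2668 + \frac{3 \left(1936 - 729 - 396 - \left(-27\right) 1936\right)}{1936 - 27}} = \sqrt{2668 + \frac{3 \left(1936 - 729 - 396 + 52272\right)}{1909}} = \sqrt{2668 + 3 \cdot \frac{1}{1909} \cdot 53083} = \sqrt{2668 + \frac{159249}{1909}} = \sqrt{\frac{5252461}{1909}} = \frac{\sqrt{10026948049}}{1909}$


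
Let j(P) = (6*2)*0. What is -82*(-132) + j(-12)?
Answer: 10824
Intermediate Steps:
j(P) = 0 (j(P) = 12*0 = 0)
-82*(-132) + j(-12) = -82*(-132) + 0 = 10824 + 0 = 10824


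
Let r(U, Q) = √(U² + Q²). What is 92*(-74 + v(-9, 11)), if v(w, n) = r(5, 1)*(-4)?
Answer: -6808 - 368*√26 ≈ -8684.4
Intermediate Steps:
r(U, Q) = √(Q² + U²)
v(w, n) = -4*√26 (v(w, n) = √(1² + 5²)*(-4) = √(1 + 25)*(-4) = √26*(-4) = -4*√26)
92*(-74 + v(-9, 11)) = 92*(-74 - 4*√26) = -6808 - 368*√26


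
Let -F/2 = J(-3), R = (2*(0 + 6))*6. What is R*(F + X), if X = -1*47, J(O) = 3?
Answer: -3816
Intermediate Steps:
R = 72 (R = (2*6)*6 = 12*6 = 72)
X = -47
F = -6 (F = -2*3 = -6)
R*(F + X) = 72*(-6 - 47) = 72*(-53) = -3816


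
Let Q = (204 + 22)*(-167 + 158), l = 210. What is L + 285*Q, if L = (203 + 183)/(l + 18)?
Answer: -66084467/114 ≈ -5.7969e+5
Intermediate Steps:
L = 193/114 (L = (203 + 183)/(210 + 18) = 386/228 = 386*(1/228) = 193/114 ≈ 1.6930)
Q = -2034 (Q = 226*(-9) = -2034)
L + 285*Q = 193/114 + 285*(-2034) = 193/114 - 579690 = -66084467/114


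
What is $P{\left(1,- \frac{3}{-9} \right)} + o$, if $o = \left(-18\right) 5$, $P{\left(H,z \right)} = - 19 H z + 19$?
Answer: $- \frac{232}{3} \approx -77.333$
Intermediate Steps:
$P{\left(H,z \right)} = 19 - 19 H z$ ($P{\left(H,z \right)} = - 19 H z + 19 = 19 - 19 H z$)
$o = -90$
$P{\left(1,- \frac{3}{-9} \right)} + o = \left(19 - 19 \left(- \frac{3}{-9}\right)\right) - 90 = \left(19 - 19 \left(\left(-3\right) \left(- \frac{1}{9}\right)\right)\right) - 90 = \left(19 - 19 \cdot \frac{1}{3}\right) - 90 = \left(19 - \frac{19}{3}\right) - 90 = \frac{38}{3} - 90 = - \frac{232}{3}$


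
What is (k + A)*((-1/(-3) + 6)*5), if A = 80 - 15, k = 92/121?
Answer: 755915/363 ≈ 2082.4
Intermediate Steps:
k = 92/121 (k = 92*(1/121) = 92/121 ≈ 0.76033)
A = 65
(k + A)*((-1/(-3) + 6)*5) = (92/121 + 65)*((-1/(-3) + 6)*5) = 7957*((-1*(-1/3) + 6)*5)/121 = 7957*((1/3 + 6)*5)/121 = 7957*((19/3)*5)/121 = (7957/121)*(95/3) = 755915/363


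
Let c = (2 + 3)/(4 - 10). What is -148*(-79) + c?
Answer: 70147/6 ≈ 11691.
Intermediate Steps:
c = -⅚ (c = 5/(-6) = 5*(-⅙) = -⅚ ≈ -0.83333)
-148*(-79) + c = -148*(-79) - ⅚ = 11692 - ⅚ = 70147/6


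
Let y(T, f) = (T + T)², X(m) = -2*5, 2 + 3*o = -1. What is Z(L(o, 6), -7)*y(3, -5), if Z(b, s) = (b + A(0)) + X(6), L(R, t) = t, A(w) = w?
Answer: -144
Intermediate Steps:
o = -1 (o = -⅔ + (⅓)*(-1) = -⅔ - ⅓ = -1)
X(m) = -10
Z(b, s) = -10 + b (Z(b, s) = (b + 0) - 10 = b - 10 = -10 + b)
y(T, f) = 4*T² (y(T, f) = (2*T)² = 4*T²)
Z(L(o, 6), -7)*y(3, -5) = (-10 + 6)*(4*3²) = -16*9 = -4*36 = -144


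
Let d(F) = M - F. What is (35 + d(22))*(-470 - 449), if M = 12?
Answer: -22975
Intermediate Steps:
d(F) = 12 - F
(35 + d(22))*(-470 - 449) = (35 + (12 - 1*22))*(-470 - 449) = (35 + (12 - 22))*(-919) = (35 - 10)*(-919) = 25*(-919) = -22975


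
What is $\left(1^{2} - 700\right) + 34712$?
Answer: $34013$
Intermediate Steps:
$\left(1^{2} - 700\right) + 34712 = \left(1 - 700\right) + 34712 = -699 + 34712 = 34013$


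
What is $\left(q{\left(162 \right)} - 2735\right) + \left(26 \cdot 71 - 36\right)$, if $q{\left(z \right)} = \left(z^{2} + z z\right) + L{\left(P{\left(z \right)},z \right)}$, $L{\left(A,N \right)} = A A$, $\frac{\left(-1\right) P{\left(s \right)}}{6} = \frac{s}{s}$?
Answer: $51599$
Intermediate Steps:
$P{\left(s \right)} = -6$ ($P{\left(s \right)} = - 6 \frac{s}{s} = \left(-6\right) 1 = -6$)
$L{\left(A,N \right)} = A^{2}$
$q{\left(z \right)} = 36 + 2 z^{2}$ ($q{\left(z \right)} = \left(z^{2} + z z\right) + \left(-6\right)^{2} = \left(z^{2} + z^{2}\right) + 36 = 2 z^{2} + 36 = 36 + 2 z^{2}$)
$\left(q{\left(162 \right)} - 2735\right) + \left(26 \cdot 71 - 36\right) = \left(\left(36 + 2 \cdot 162^{2}\right) - 2735\right) + \left(26 \cdot 71 - 36\right) = \left(\left(36 + 2 \cdot 26244\right) - 2735\right) + \left(1846 - 36\right) = \left(\left(36 + 52488\right) - 2735\right) + 1810 = \left(52524 - 2735\right) + 1810 = 49789 + 1810 = 51599$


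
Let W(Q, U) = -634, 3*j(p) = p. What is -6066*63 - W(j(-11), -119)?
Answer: -381524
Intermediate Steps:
j(p) = p/3
-6066*63 - W(j(-11), -119) = -6066*63 - 1*(-634) = -382158 + 634 = -381524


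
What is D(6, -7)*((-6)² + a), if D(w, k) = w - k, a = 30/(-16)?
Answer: 3549/8 ≈ 443.63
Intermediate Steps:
a = -15/8 (a = 30*(-1/16) = -15/8 ≈ -1.8750)
D(6, -7)*((-6)² + a) = (6 - 1*(-7))*((-6)² - 15/8) = (6 + 7)*(36 - 15/8) = 13*(273/8) = 3549/8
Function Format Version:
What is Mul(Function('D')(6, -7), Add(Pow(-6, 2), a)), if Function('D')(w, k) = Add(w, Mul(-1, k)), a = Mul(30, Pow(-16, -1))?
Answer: Rational(3549, 8) ≈ 443.63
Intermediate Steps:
a = Rational(-15, 8) (a = Mul(30, Rational(-1, 16)) = Rational(-15, 8) ≈ -1.8750)
Mul(Function('D')(6, -7), Add(Pow(-6, 2), a)) = Mul(Add(6, Mul(-1, -7)), Add(Pow(-6, 2), Rational(-15, 8))) = Mul(Add(6, 7), Add(36, Rational(-15, 8))) = Mul(13, Rational(273, 8)) = Rational(3549, 8)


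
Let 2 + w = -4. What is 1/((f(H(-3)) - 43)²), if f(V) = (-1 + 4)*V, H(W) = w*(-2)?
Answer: 1/49 ≈ 0.020408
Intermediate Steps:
w = -6 (w = -2 - 4 = -6)
H(W) = 12 (H(W) = -6*(-2) = 12)
f(V) = 3*V
1/((f(H(-3)) - 43)²) = 1/((3*12 - 43)²) = 1/((36 - 43)²) = 1/((-7)²) = 1/49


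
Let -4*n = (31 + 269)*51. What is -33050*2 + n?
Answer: -69925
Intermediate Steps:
n = -3825 (n = -(31 + 269)*51/4 = -75*51 = -1/4*15300 = -3825)
-33050*2 + n = -33050*2 - 3825 = -66100 - 3825 = -69925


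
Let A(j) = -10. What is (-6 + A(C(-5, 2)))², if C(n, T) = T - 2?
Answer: 256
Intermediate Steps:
C(n, T) = -2 + T
(-6 + A(C(-5, 2)))² = (-6 - 10)² = (-16)² = 256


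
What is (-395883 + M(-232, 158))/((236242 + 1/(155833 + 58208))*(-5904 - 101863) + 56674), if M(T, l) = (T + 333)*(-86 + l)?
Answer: 2248072623/147277764802711 ≈ 1.5264e-5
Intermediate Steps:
M(T, l) = (-86 + l)*(333 + T) (M(T, l) = (333 + T)*(-86 + l) = (-86 + l)*(333 + T))
(-395883 + M(-232, 158))/((236242 + 1/(155833 + 58208))*(-5904 - 101863) + 56674) = (-395883 + (-28638 - 86*(-232) + 333*158 - 232*158))/((236242 + 1/(155833 + 58208))*(-5904 - 101863) + 56674) = (-395883 + (-28638 + 19952 + 52614 - 36656))/((236242 + 1/214041)*(-107767) + 56674) = (-395883 + 7272)/((236242 + 1/214041)*(-107767) + 56674) = -388611/((50565473923/214041)*(-107767) + 56674) = -388611/(-5449289428259941/214041 + 56674) = -388611/(-5449277297700307/214041) = -388611*(-214041/5449277297700307) = 2248072623/147277764802711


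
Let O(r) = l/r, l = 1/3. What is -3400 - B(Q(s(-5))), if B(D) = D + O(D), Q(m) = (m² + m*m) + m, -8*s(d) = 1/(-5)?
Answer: -172001323/50400 ≈ -3412.7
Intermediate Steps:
l = ⅓ ≈ 0.33333
s(d) = 1/40 (s(d) = -⅛/(-5) = -⅛*(-⅕) = 1/40)
O(r) = 1/(3*r)
Q(m) = m + 2*m² (Q(m) = (m² + m²) + m = 2*m² + m = m + 2*m²)
B(D) = D + 1/(3*D)
-3400 - B(Q(s(-5))) = -3400 - ((1 + 2*(1/40))/40 + 1/(3*(((1 + 2*(1/40))/40)))) = -3400 - ((1 + 1/20)/40 + 1/(3*(((1 + 1/20)/40)))) = -3400 - ((1/40)*(21/20) + 1/(3*(((1/40)*(21/20))))) = -3400 - (21/800 + 1/(3*(21/800))) = -3400 - (21/800 + (⅓)*(800/21)) = -3400 - (21/800 + 800/63) = -3400 - 1*641323/50400 = -3400 - 641323/50400 = -172001323/50400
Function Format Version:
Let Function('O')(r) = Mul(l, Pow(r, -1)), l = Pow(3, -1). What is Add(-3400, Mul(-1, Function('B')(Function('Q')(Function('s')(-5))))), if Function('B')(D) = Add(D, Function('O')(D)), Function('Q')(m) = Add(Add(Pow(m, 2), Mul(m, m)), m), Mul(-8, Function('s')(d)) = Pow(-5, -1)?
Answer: Rational(-172001323, 50400) ≈ -3412.7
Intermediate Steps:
l = Rational(1, 3) ≈ 0.33333
Function('s')(d) = Rational(1, 40) (Function('s')(d) = Mul(Rational(-1, 8), Pow(-5, -1)) = Mul(Rational(-1, 8), Rational(-1, 5)) = Rational(1, 40))
Function('O')(r) = Mul(Rational(1, 3), Pow(r, -1))
Function('Q')(m) = Add(m, Mul(2, Pow(m, 2))) (Function('Q')(m) = Add(Add(Pow(m, 2), Pow(m, 2)), m) = Add(Mul(2, Pow(m, 2)), m) = Add(m, Mul(2, Pow(m, 2))))
Function('B')(D) = Add(D, Mul(Rational(1, 3), Pow(D, -1)))
Add(-3400, Mul(-1, Function('B')(Function('Q')(Function('s')(-5))))) = Add(-3400, Mul(-1, Add(Mul(Rational(1, 40), Add(1, Mul(2, Rational(1, 40)))), Mul(Rational(1, 3), Pow(Mul(Rational(1, 40), Add(1, Mul(2, Rational(1, 40)))), -1))))) = Add(-3400, Mul(-1, Add(Mul(Rational(1, 40), Add(1, Rational(1, 20))), Mul(Rational(1, 3), Pow(Mul(Rational(1, 40), Add(1, Rational(1, 20))), -1))))) = Add(-3400, Mul(-1, Add(Mul(Rational(1, 40), Rational(21, 20)), Mul(Rational(1, 3), Pow(Mul(Rational(1, 40), Rational(21, 20)), -1))))) = Add(-3400, Mul(-1, Add(Rational(21, 800), Mul(Rational(1, 3), Pow(Rational(21, 800), -1))))) = Add(-3400, Mul(-1, Add(Rational(21, 800), Mul(Rational(1, 3), Rational(800, 21))))) = Add(-3400, Mul(-1, Add(Rational(21, 800), Rational(800, 63)))) = Add(-3400, Mul(-1, Rational(641323, 50400))) = Add(-3400, Rational(-641323, 50400)) = Rational(-172001323, 50400)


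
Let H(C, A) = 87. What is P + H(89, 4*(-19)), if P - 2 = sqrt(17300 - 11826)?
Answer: 89 + sqrt(5474) ≈ 162.99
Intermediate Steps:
P = 2 + sqrt(5474) (P = 2 + sqrt(17300 - 11826) = 2 + sqrt(5474) ≈ 75.986)
P + H(89, 4*(-19)) = (2 + sqrt(5474)) + 87 = 89 + sqrt(5474)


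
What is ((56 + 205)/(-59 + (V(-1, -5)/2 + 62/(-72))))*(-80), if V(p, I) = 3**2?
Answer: 751680/1993 ≈ 377.16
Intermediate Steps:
V(p, I) = 9
((56 + 205)/(-59 + (V(-1, -5)/2 + 62/(-72))))*(-80) = ((56 + 205)/(-59 + (9/2 + 62/(-72))))*(-80) = (261/(-59 + (9*(1/2) + 62*(-1/72))))*(-80) = (261/(-59 + (9/2 - 31/36)))*(-80) = (261/(-59 + 131/36))*(-80) = (261/(-1993/36))*(-80) = (261*(-36/1993))*(-80) = -9396/1993*(-80) = 751680/1993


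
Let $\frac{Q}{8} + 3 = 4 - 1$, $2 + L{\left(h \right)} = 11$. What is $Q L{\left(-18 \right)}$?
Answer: $0$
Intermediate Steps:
$L{\left(h \right)} = 9$ ($L{\left(h \right)} = -2 + 11 = 9$)
$Q = 0$ ($Q = -24 + 8 \left(4 - 1\right) = -24 + 8 \cdot 3 = -24 + 24 = 0$)
$Q L{\left(-18 \right)} = 0 \cdot 9 = 0$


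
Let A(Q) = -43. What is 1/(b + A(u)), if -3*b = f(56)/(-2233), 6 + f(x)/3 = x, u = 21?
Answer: -2233/95969 ≈ -0.023268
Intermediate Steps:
f(x) = -18 + 3*x
b = 50/2233 (b = -(-18 + 3*56)/(3*(-2233)) = -(-18 + 168)*(-1)/(3*2233) = -50*(-1)/2233 = -⅓*(-150/2233) = 50/2233 ≈ 0.022391)
1/(b + A(u)) = 1/(50/2233 - 43) = 1/(-95969/2233) = -2233/95969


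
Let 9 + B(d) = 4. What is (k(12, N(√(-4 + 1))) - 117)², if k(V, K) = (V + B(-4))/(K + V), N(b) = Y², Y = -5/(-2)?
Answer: 72471169/5329 ≈ 13599.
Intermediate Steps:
Y = 5/2 (Y = -5*(-½) = 5/2 ≈ 2.5000)
B(d) = -5 (B(d) = -9 + 4 = -5)
N(b) = 25/4 (N(b) = (5/2)² = 25/4)
k(V, K) = (-5 + V)/(K + V) (k(V, K) = (V - 5)/(K + V) = (-5 + V)/(K + V))
(k(12, N(√(-4 + 1))) - 117)² = ((-5 + 12)/(25/4 + 12) - 117)² = (7/(73/4) - 117)² = ((4/73)*7 - 117)² = (28/73 - 117)² = (-8513/73)² = 72471169/5329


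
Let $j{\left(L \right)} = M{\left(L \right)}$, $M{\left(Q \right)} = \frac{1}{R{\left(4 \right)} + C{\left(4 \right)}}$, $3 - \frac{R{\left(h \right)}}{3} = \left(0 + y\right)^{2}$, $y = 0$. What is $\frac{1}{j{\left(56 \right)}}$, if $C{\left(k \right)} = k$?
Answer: $13$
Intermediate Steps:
$R{\left(h \right)} = 9$ ($R{\left(h \right)} = 9 - 3 \left(0 + 0\right)^{2} = 9 - 3 \cdot 0^{2} = 9 - 0 = 9 + 0 = 9$)
$M{\left(Q \right)} = \frac{1}{13}$ ($M{\left(Q \right)} = \frac{1}{9 + 4} = \frac{1}{13}$)
$j{\left(L \right)} = \frac{1}{13}$
$\frac{1}{j{\left(56 \right)}} = \frac{1}{\frac{1}{13}} = 13$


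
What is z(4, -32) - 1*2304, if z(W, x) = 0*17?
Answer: -2304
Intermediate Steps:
z(W, x) = 0
z(4, -32) - 1*2304 = 0 - 1*2304 = 0 - 2304 = -2304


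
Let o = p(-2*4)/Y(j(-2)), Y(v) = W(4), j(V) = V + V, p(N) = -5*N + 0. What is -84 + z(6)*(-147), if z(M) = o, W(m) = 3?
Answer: -2044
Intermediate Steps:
p(N) = -5*N
j(V) = 2*V
Y(v) = 3
o = 40/3 (o = -(-10)*4/3 = -5*(-8)*(⅓) = 40*(⅓) = 40/3 ≈ 13.333)
z(M) = 40/3
-84 + z(6)*(-147) = -84 + (40/3)*(-147) = -84 - 1960 = -2044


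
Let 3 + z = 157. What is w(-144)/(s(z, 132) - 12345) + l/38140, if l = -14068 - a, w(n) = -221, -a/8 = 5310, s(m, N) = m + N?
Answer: 87762312/114982565 ≈ 0.76327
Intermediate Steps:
z = 154 (z = -3 + 157 = 154)
s(m, N) = N + m
a = -42480 (a = -8*5310 = -42480)
l = 28412 (l = -14068 - 1*(-42480) = -14068 + 42480 = 28412)
w(-144)/(s(z, 132) - 12345) + l/38140 = -221/((132 + 154) - 12345) + 28412/38140 = -221/(286 - 12345) + 28412*(1/38140) = -221/(-12059) + 7103/9535 = -221*(-1/12059) + 7103/9535 = 221/12059 + 7103/9535 = 87762312/114982565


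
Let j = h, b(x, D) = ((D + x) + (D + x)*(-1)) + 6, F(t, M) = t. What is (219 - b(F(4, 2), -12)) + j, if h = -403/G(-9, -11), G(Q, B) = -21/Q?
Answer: 282/7 ≈ 40.286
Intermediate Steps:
b(x, D) = 6 (b(x, D) = ((D + x) + (-D - x)) + 6 = 0 + 6 = 6)
h = -1209/7 (h = -403/((-21/(-9))) = -403/((-21*(-⅑))) = -403/7/3 = -403*3/7 = -1209/7 ≈ -172.71)
j = -1209/7 ≈ -172.71
(219 - b(F(4, 2), -12)) + j = (219 - 1*6) - 1209/7 = (219 - 6) - 1209/7 = 213 - 1209/7 = 282/7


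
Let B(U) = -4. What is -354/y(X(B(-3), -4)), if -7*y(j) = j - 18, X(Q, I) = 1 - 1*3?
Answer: -1239/10 ≈ -123.90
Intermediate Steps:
X(Q, I) = -2 (X(Q, I) = 1 - 3 = -2)
y(j) = 18/7 - j/7 (y(j) = -(j - 18)/7 = -(-18 + j)/7 = 18/7 - j/7)
-354/y(X(B(-3), -4)) = -354/(18/7 - ⅐*(-2)) = -354/(18/7 + 2/7) = -354/20/7 = -354*7/20 = -1239/10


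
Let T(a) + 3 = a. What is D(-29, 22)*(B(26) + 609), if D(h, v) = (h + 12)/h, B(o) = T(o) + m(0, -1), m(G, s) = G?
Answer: 10744/29 ≈ 370.48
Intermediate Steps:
T(a) = -3 + a
B(o) = -3 + o (B(o) = (-3 + o) + 0 = -3 + o)
D(h, v) = (12 + h)/h
D(-29, 22)*(B(26) + 609) = ((12 - 29)/(-29))*((-3 + 26) + 609) = (-1/29*(-17))*(23 + 609) = (17/29)*632 = 10744/29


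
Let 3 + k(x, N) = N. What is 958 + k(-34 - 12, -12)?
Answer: 943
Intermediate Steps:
k(x, N) = -3 + N
958 + k(-34 - 12, -12) = 958 + (-3 - 12) = 958 - 15 = 943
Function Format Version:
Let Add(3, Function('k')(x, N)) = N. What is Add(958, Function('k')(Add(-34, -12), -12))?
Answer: 943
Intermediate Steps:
Function('k')(x, N) = Add(-3, N)
Add(958, Function('k')(Add(-34, -12), -12)) = Add(958, Add(-3, -12)) = Add(958, -15) = 943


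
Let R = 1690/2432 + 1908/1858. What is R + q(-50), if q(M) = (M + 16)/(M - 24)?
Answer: 91171841/41797568 ≈ 2.1813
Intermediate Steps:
q(M) = (16 + M)/(-24 + M)
R = 1945069/1129664 (R = 1690*(1/2432) + 1908*(1/1858) = 845/1216 + 954/929 = 1945069/1129664 ≈ 1.7218)
R + q(-50) = 1945069/1129664 + (16 - 50)/(-24 - 50) = 1945069/1129664 - 34/(-74) = 1945069/1129664 - 1/74*(-34) = 1945069/1129664 + 17/37 = 91171841/41797568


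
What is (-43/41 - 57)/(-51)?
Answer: 140/123 ≈ 1.1382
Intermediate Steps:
(-43/41 - 57)/(-51) = -(-43*1/41 - 57)/51 = -(-43/41 - 57)/51 = -1/51*(-2380/41) = 140/123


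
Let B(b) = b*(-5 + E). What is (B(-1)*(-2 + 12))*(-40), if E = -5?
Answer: -4000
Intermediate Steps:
B(b) = -10*b (B(b) = b*(-5 - 5) = b*(-10) = -10*b)
(B(-1)*(-2 + 12))*(-40) = ((-10*(-1))*(-2 + 12))*(-40) = (10*10)*(-40) = 100*(-40) = -4000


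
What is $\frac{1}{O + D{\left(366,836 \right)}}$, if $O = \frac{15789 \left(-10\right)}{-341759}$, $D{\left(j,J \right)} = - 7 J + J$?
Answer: $- \frac{341759}{1714105254} \approx -0.00019938$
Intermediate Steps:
$D{\left(j,J \right)} = - 6 J$
$O = \frac{157890}{341759}$ ($O = \left(-157890\right) \left(- \frac{1}{341759}\right) = \frac{157890}{341759} \approx 0.46199$)
$\frac{1}{O + D{\left(366,836 \right)}} = \frac{1}{\frac{157890}{341759} - 5016} = \frac{1}{- \frac{1714105254}{341759}} = - \frac{341759}{1714105254}$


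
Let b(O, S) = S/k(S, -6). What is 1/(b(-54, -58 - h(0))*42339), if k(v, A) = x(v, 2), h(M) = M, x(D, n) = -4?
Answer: 2/1227831 ≈ 1.6289e-6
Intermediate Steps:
k(v, A) = -4
b(O, S) = -S/4 (b(O, S) = S/(-4) = S*(-¼) = -S/4)
1/(b(-54, -58 - h(0))*42339) = 1/(-(-58 - 1*0)/4*42339) = (1/42339)/(-(-58 + 0)/4) = (1/42339)/(-¼*(-58)) = (1/42339)/(29/2) = (2/29)*(1/42339) = 2/1227831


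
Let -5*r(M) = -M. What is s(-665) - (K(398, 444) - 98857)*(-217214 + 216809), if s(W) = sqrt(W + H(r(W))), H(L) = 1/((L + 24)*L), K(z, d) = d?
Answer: -39857265 + 2*I*sqrt(34939596622)/14497 ≈ -3.9857e+7 + 25.788*I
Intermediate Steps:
r(M) = M/5 (r(M) = -(-1)*M/5 = M/5)
H(L) = 1/(L*(24 + L)) (H(L) = 1/((24 + L)*L) = 1/(L*(24 + L)))
s(W) = sqrt(W + 5/(W*(24 + W/5))) (s(W) = sqrt(W + 1/(((W/5))*(24 + W/5))) = sqrt(W + (5/W)/(24 + W/5)) = sqrt(W + 5/(W*(24 + W/5))))
s(-665) - (K(398, 444) - 98857)*(-217214 + 216809) = sqrt((25 + (-665)**2*(120 - 665))/((-665)*(120 - 665))) - (444 - 98857)*(-217214 + 216809) = sqrt(-1/665*(25 + 442225*(-545))/(-545)) - (-98413)*(-405) = sqrt(-1/665*(-1/545)*(25 - 241012625)) - 1*39857265 = sqrt(-1/665*(-1/545)*(-241012600)) - 39857265 = sqrt(-9640504/14497) - 39857265 = 2*I*sqrt(34939596622)/14497 - 39857265 = -39857265 + 2*I*sqrt(34939596622)/14497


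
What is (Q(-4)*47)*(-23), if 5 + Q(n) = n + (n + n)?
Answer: 18377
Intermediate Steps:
Q(n) = -5 + 3*n (Q(n) = -5 + (n + (n + n)) = -5 + (n + 2*n) = -5 + 3*n)
(Q(-4)*47)*(-23) = ((-5 + 3*(-4))*47)*(-23) = ((-5 - 12)*47)*(-23) = -17*47*(-23) = -799*(-23) = 18377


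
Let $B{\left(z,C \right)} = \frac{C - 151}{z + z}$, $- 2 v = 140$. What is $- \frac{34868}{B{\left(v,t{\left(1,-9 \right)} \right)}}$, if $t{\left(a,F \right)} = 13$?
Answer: $- \frac{106120}{3} \approx -35373.0$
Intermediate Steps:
$v = -70$ ($v = \left(- \frac{1}{2}\right) 140 = -70$)
$B{\left(z,C \right)} = \frac{-151 + C}{2 z}$
$- \frac{34868}{B{\left(v,t{\left(1,-9 \right)} \right)}} = - \frac{34868}{\frac{1}{2} \frac{1}{-70} \left(-151 + 13\right)} = - \frac{34868}{\frac{1}{2} \left(- \frac{1}{70}\right) \left(-138\right)} = - \frac{34868}{\frac{69}{70}} = \left(-34868\right) \frac{70}{69} = - \frac{106120}{3}$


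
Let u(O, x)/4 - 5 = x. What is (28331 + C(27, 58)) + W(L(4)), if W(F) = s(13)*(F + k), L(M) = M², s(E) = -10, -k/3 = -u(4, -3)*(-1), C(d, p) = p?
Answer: 28469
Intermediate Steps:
u(O, x) = 20 + 4*x
k = -24 (k = -3*(-(20 + 4*(-3)))*(-1) = -3*(-(20 - 12))*(-1) = -3*(-1*8)*(-1) = -(-24)*(-1) = -3*8 = -24)
W(F) = 240 - 10*F (W(F) = -10*(F - 24) = -10*(-24 + F) = 240 - 10*F)
(28331 + C(27, 58)) + W(L(4)) = (28331 + 58) + (240 - 10*4²) = 28389 + (240 - 10*16) = 28389 + (240 - 160) = 28389 + 80 = 28469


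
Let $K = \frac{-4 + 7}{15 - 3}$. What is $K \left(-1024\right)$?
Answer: $-256$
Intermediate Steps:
$K = \frac{1}{4}$ ($K = \frac{3}{12} = 3 \cdot \frac{1}{12} = \frac{1}{4} \approx 0.25$)
$K \left(-1024\right) = \frac{1}{4} \left(-1024\right) = -256$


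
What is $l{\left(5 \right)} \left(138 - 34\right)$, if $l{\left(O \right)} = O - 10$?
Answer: $-520$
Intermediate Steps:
$l{\left(O \right)} = -10 + O$
$l{\left(5 \right)} \left(138 - 34\right) = \left(-10 + 5\right) \left(138 - 34\right) = \left(-5\right) 104 = -520$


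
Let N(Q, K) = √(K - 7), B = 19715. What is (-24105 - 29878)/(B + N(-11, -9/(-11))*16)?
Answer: -11707023295/4275510883 + 1727456*I*√187/4275510883 ≈ -2.7382 + 0.0055251*I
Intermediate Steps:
N(Q, K) = √(-7 + K)
(-24105 - 29878)/(B + N(-11, -9/(-11))*16) = (-24105 - 29878)/(19715 + √(-7 - 9/(-11))*16) = -53983/(19715 + √(-7 - 9*(-1/11))*16) = -53983/(19715 + √(-7 + 9/11)*16) = -53983/(19715 + √(-68/11)*16) = -53983/(19715 + (2*I*√187/11)*16) = -53983/(19715 + 32*I*√187/11)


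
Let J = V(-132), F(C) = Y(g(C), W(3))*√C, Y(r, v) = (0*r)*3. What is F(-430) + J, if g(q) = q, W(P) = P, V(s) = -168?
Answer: -168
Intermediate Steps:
Y(r, v) = 0 (Y(r, v) = 0*3 = 0)
F(C) = 0 (F(C) = 0*√C = 0)
J = -168
F(-430) + J = 0 - 168 = -168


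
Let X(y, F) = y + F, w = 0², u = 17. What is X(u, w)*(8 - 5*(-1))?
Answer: 221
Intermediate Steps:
w = 0
X(y, F) = F + y
X(u, w)*(8 - 5*(-1)) = (0 + 17)*(8 - 5*(-1)) = 17*(8 + 5) = 17*13 = 221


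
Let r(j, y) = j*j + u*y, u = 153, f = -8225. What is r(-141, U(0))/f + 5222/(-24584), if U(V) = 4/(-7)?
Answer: -52955611/20220340 ≈ -2.6189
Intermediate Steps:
U(V) = -4/7 (U(V) = 4*(-1/7) = -4/7)
r(j, y) = j**2 + 153*y (r(j, y) = j*j + 153*y = j**2 + 153*y)
r(-141, U(0))/f + 5222/(-24584) = ((-141)**2 + 153*(-4/7))/(-8225) + 5222/(-24584) = (19881 - 612/7)*(-1/8225) + 5222*(-1/24584) = (138555/7)*(-1/8225) - 373/1756 = -27711/11515 - 373/1756 = -52955611/20220340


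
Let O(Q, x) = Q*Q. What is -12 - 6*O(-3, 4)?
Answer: -66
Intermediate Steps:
O(Q, x) = Q**2
-12 - 6*O(-3, 4) = -12 - 6*(-3)**2 = -12 - 6*9 = -12 - 54 = -66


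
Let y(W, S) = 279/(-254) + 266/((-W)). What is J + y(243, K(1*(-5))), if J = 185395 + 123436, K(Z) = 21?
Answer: 19061531621/61722 ≈ 3.0883e+5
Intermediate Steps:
y(W, S) = -279/254 - 266/W (y(W, S) = 279*(-1/254) + 266*(-1/W) = -279/254 - 266/W)
J = 308831
J + y(243, K(1*(-5))) = 308831 + (-279/254 - 266/243) = 308831 - 135361/61722 = 19061531621/61722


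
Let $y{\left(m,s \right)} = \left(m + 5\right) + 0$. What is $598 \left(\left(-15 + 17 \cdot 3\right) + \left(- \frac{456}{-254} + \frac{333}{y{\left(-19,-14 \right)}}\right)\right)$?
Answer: $\frac{7447791}{889} \approx 8377.7$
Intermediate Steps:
$y{\left(m,s \right)} = 5 + m$ ($y{\left(m,s \right)} = \left(5 + m\right) + 0 = 5 + m$)
$598 \left(\left(-15 + 17 \cdot 3\right) + \left(- \frac{456}{-254} + \frac{333}{y{\left(-19,-14 \right)}}\right)\right) = 598 \left(\left(-15 + 17 \cdot 3\right) + \left(- \frac{456}{-254} + \frac{333}{5 - 19}\right)\right) = 598 \left(\left(-15 + 51\right) + \left(\left(-456\right) \left(- \frac{1}{254}\right) + \frac{333}{-14}\right)\right) = 598 \left(36 + \left(\frac{228}{127} + 333 \left(- \frac{1}{14}\right)\right)\right) = 598 \left(36 + \left(\frac{228}{127} - \frac{333}{14}\right)\right) = 598 \left(36 - \frac{39099}{1778}\right) = 598 \cdot \frac{24909}{1778} = \frac{7447791}{889}$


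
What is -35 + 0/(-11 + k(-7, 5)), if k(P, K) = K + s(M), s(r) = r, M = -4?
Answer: -35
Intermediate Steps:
k(P, K) = -4 + K (k(P, K) = K - 4 = -4 + K)
-35 + 0/(-11 + k(-7, 5)) = -35 + 0/(-11 + (-4 + 5)) = -35 + 0/(-11 + 1) = -35 + 0/(-10) = -35 + 0*(-⅒) = -35 + 0 = -35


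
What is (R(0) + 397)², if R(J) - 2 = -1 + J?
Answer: 158404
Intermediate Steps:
R(J) = 1 + J (R(J) = 2 + (-1 + J) = 1 + J)
(R(0) + 397)² = ((1 + 0) + 397)² = (1 + 397)² = 398² = 158404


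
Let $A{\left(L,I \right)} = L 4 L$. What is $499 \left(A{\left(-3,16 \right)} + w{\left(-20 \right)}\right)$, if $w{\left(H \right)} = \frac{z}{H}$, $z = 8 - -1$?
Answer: $\frac{354789}{20} \approx 17739.0$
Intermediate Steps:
$z = 9$ ($z = 8 + 1 = 9$)
$A{\left(L,I \right)} = 4 L^{2}$ ($A{\left(L,I \right)} = 4 L L = 4 L^{2}$)
$w{\left(H \right)} = \frac{9}{H}$
$499 \left(A{\left(-3,16 \right)} + w{\left(-20 \right)}\right) = 499 \left(4 \left(-3\right)^{2} + \frac{9}{-20}\right) = 499 \left(4 \cdot 9 + 9 \left(- \frac{1}{20}\right)\right) = 499 \left(36 - \frac{9}{20}\right) = 499 \cdot \frac{711}{20} = \frac{354789}{20}$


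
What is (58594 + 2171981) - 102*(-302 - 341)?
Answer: 2296161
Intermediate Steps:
(58594 + 2171981) - 102*(-302 - 341) = 2230575 - 102*(-643) = 2230575 + 65586 = 2296161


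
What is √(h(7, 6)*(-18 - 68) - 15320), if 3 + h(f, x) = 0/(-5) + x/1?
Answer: I*√15578 ≈ 124.81*I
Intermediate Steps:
h(f, x) = -3 + x (h(f, x) = -3 + (0/(-5) + x/1) = -3 + (0*(-⅕) + x*1) = -3 + (0 + x) = -3 + x)
√(h(7, 6)*(-18 - 68) - 15320) = √((-3 + 6)*(-18 - 68) - 15320) = √(3*(-86) - 15320) = √(-258 - 15320) = √(-15578) = I*√15578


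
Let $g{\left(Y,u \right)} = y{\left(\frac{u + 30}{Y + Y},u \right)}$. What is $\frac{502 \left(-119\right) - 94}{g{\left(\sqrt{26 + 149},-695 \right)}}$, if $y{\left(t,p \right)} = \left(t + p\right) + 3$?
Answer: $\frac{55204992}{637643} - \frac{757872 \sqrt{7}}{637643} \approx 83.432$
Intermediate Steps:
$y{\left(t,p \right)} = 3 + p + t$ ($y{\left(t,p \right)} = \left(p + t\right) + 3 = 3 + p + t$)
$g{\left(Y,u \right)} = 3 + u + \frac{30 + u}{2 Y}$ ($g{\left(Y,u \right)} = 3 + u + \frac{u + 30}{Y + Y} = 3 + u + \frac{30 + u}{2 Y}$)
$\frac{502 \left(-119\right) - 94}{g{\left(\sqrt{26 + 149},-695 \right)}} = \frac{502 \left(-119\right) - 94}{\frac{1}{\sqrt{26 + 149}} \left(15 + \frac{1}{2} \left(-695\right) + \sqrt{26 + 149} \left(3 - 695\right)\right)} = \frac{-59738 - 94}{\frac{1}{\sqrt{175}} \left(15 - \frac{695}{2} + \sqrt{175} \left(-692\right)\right)} = - \frac{59832}{\frac{1}{5 \sqrt{7}} \left(15 - \frac{695}{2} + 5 \sqrt{7} \left(-692\right)\right)} = - \frac{59832}{\frac{\sqrt{7}}{35} \left(15 - \frac{695}{2} - 3460 \sqrt{7}\right)} = - \frac{59832}{\frac{\sqrt{7}}{35} \left(- \frac{665}{2} - 3460 \sqrt{7}\right)} = - \frac{59832}{\frac{1}{35} \sqrt{7} \left(- \frac{665}{2} - 3460 \sqrt{7}\right)} = - 59832 \frac{5 \sqrt{7}}{- \frac{665}{2} - 3460 \sqrt{7}} = - \frac{299160 \sqrt{7}}{- \frac{665}{2} - 3460 \sqrt{7}}$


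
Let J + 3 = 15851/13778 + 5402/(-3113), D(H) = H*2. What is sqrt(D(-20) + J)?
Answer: I*sqrt(11638846390270)/516758 ≈ 6.6019*I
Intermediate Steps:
D(H) = 2*H
J = -153757335/42890914 (J = -3 + (15851/13778 + 5402/(-3113)) = -3 + (15851*(1/13778) + 5402*(-1/3113)) = -3 + (15851/13778 - 5402/3113) = -3 - 25084593/42890914 = -153757335/42890914 ≈ -3.5848)
sqrt(D(-20) + J) = sqrt(2*(-20) - 153757335/42890914) = sqrt(-40 - 153757335/42890914) = sqrt(-1869393895/42890914) = I*sqrt(11638846390270)/516758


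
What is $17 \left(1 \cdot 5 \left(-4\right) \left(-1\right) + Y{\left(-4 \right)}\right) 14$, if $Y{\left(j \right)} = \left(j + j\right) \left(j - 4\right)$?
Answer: $19992$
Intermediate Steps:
$Y{\left(j \right)} = 2 j \left(-4 + j\right)$
$17 \left(1 \cdot 5 \left(-4\right) \left(-1\right) + Y{\left(-4 \right)}\right) 14 = 17 \left(1 \cdot 5 \left(-4\right) \left(-1\right) + 2 \left(-4\right) \left(-4 - 4\right)\right) 14 = 17 \left(1 \left(\left(-20\right) \left(-1\right)\right) + 2 \left(-4\right) \left(-8\right)\right) 14 = 17 \left(1 \cdot 20 + 64\right) 14 = 17 \left(20 + 64\right) 14 = 17 \cdot 84 \cdot 14 = 1428 \cdot 14 = 19992$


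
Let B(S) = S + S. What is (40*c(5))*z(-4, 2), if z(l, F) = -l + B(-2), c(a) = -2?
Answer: 0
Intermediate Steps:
B(S) = 2*S
z(l, F) = -4 - l (z(l, F) = -l + 2*(-2) = -l - 4 = -4 - l)
(40*c(5))*z(-4, 2) = (40*(-2))*(-4 - 1*(-4)) = -80*(-4 + 4) = -80*0 = 0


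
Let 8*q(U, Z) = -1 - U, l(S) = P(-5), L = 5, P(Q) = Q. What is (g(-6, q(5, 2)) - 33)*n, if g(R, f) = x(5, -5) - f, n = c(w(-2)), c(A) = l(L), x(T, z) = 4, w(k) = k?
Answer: 565/4 ≈ 141.25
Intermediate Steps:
l(S) = -5
c(A) = -5
q(U, Z) = -1/8 - U/8 (q(U, Z) = (-1 - U)/8 = -1/8 - U/8)
n = -5
g(R, f) = 4 - f
(g(-6, q(5, 2)) - 33)*n = ((4 - (-1/8 - 1/8*5)) - 33)*(-5) = ((4 - (-1/8 - 5/8)) - 33)*(-5) = ((4 - 1*(-3/4)) - 33)*(-5) = ((4 + 3/4) - 33)*(-5) = (19/4 - 33)*(-5) = -113/4*(-5) = 565/4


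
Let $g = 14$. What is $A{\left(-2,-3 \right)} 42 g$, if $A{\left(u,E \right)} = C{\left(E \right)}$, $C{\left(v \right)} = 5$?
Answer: $2940$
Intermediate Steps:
$A{\left(u,E \right)} = 5$
$A{\left(-2,-3 \right)} 42 g = 5 \cdot 42 \cdot 14 = 210 \cdot 14 = 2940$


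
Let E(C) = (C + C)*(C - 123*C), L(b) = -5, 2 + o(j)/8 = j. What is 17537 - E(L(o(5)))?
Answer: 23637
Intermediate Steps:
o(j) = -16 + 8*j
E(C) = -244*C**2 (E(C) = (2*C)*(-122*C) = -244*C**2)
17537 - E(L(o(5))) = 17537 - (-244)*(-5)**2 = 17537 - (-244)*25 = 17537 - 1*(-6100) = 17537 + 6100 = 23637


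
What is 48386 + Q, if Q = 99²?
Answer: 58187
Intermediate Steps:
Q = 9801
48386 + Q = 48386 + 9801 = 58187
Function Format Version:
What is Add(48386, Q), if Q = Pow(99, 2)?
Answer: 58187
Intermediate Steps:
Q = 9801
Add(48386, Q) = Add(48386, 9801) = 58187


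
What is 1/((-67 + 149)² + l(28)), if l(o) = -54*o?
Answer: 1/5212 ≈ 0.00019187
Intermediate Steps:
1/((-67 + 149)² + l(28)) = 1/((-67 + 149)² - 54*28) = 1/(82² - 1512) = 1/(6724 - 1512) = 1/5212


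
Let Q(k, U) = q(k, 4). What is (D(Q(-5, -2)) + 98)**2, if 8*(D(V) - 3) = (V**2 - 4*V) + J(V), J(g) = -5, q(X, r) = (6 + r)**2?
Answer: 108222409/64 ≈ 1.6910e+6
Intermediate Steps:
Q(k, U) = 100 (Q(k, U) = (6 + 4)**2 = 10**2 = 100)
D(V) = 19/8 - V/2 + V**2/8 (D(V) = 3 + ((V**2 - 4*V) - 5)/8 = 3 + (-5 + V**2 - 4*V)/8 = 3 + (-5/8 - V/2 + V**2/8) = 19/8 - V/2 + V**2/8)
(D(Q(-5, -2)) + 98)**2 = ((19/8 - 1/2*100 + (1/8)*100**2) + 98)**2 = ((19/8 - 50 + (1/8)*10000) + 98)**2 = ((19/8 - 50 + 1250) + 98)**2 = (9619/8 + 98)**2 = (10403/8)**2 = 108222409/64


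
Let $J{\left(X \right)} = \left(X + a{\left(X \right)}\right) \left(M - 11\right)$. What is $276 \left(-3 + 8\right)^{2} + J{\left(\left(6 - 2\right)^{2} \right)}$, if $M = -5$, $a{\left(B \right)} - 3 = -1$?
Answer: $6612$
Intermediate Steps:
$a{\left(B \right)} = 2$ ($a{\left(B \right)} = 3 - 1 = 2$)
$J{\left(X \right)} = -32 - 16 X$ ($J{\left(X \right)} = \left(X + 2\right) \left(-5 - 11\right) = \left(2 + X\right) \left(-16\right) = -32 - 16 X$)
$276 \left(-3 + 8\right)^{2} + J{\left(\left(6 - 2\right)^{2} \right)} = 276 \left(-3 + 8\right)^{2} - \left(32 + 16 \left(6 - 2\right)^{2}\right) = 276 \cdot 5^{2} - \left(32 + 16 \cdot 4^{2}\right) = 276 \cdot 25 - 288 = 6900 - 288 = 6612$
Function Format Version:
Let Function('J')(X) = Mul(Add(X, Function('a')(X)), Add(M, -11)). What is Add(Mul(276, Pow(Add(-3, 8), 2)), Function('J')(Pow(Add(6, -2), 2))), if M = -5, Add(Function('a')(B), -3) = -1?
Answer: 6612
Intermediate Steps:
Function('a')(B) = 2 (Function('a')(B) = Add(3, -1) = 2)
Function('J')(X) = Add(-32, Mul(-16, X)) (Function('J')(X) = Mul(Add(X, 2), Add(-5, -11)) = Mul(Add(2, X), -16) = Add(-32, Mul(-16, X)))
Add(Mul(276, Pow(Add(-3, 8), 2)), Function('J')(Pow(Add(6, -2), 2))) = Add(Mul(276, Pow(Add(-3, 8), 2)), Add(-32, Mul(-16, Pow(Add(6, -2), 2)))) = Add(Mul(276, Pow(5, 2)), Add(-32, Mul(-16, Pow(4, 2)))) = Add(Mul(276, 25), Add(-32, Mul(-16, 16))) = Add(6900, Add(-32, -256)) = Add(6900, -288) = 6612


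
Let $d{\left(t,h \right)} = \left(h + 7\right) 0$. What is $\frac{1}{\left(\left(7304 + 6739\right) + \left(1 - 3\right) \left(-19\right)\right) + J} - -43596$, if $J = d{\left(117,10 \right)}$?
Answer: $\frac{613875277}{14081} \approx 43596.0$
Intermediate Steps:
$d{\left(t,h \right)} = 0$ ($d{\left(t,h \right)} = \left(7 + h\right) 0 = 0$)
$J = 0$
$\frac{1}{\left(\left(7304 + 6739\right) + \left(1 - 3\right) \left(-19\right)\right) + J} - -43596 = \frac{1}{\left(\left(7304 + 6739\right) + \left(1 - 3\right) \left(-19\right)\right) + 0} - -43596 = \frac{1}{\left(14043 - -38\right) + 0} + 43596 = \frac{1}{\left(14043 + 38\right) + 0} + 43596 = \frac{1}{14081 + 0} + 43596 = \frac{1}{14081} + 43596 = \frac{613875277}{14081}$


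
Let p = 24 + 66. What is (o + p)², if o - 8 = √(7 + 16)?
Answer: (98 + √23)² ≈ 10567.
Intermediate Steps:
o = 8 + √23 (o = 8 + √(7 + 16) = 8 + √23 ≈ 12.796)
p = 90
(o + p)² = ((8 + √23) + 90)² = (98 + √23)²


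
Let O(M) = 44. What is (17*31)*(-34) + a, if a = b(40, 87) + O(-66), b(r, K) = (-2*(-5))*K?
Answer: -17004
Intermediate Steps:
b(r, K) = 10*K
a = 914 (a = 10*87 + 44 = 870 + 44 = 914)
(17*31)*(-34) + a = (17*31)*(-34) + 914 = 527*(-34) + 914 = -17918 + 914 = -17004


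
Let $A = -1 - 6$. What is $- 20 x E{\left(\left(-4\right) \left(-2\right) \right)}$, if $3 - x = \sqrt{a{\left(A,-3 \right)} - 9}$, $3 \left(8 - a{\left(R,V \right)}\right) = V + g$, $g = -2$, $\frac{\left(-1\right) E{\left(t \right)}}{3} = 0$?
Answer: $0$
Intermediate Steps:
$E{\left(t \right)} = 0$ ($E{\left(t \right)} = \left(-3\right) 0 = 0$)
$A = -7$ ($A = -1 - 6 = -7$)
$a{\left(R,V \right)} = \frac{26}{3} - \frac{V}{3}$ ($a{\left(R,V \right)} = 8 - \frac{V - 2}{3} = 8 - \frac{-2 + V}{3} = 8 - \left(- \frac{2}{3} + \frac{V}{3}\right) = \frac{26}{3} - \frac{V}{3}$)
$x = 3 - \frac{\sqrt{6}}{3}$ ($x = 3 - \sqrt{\left(\frac{26}{3} - -1\right) - 9} = 3 - \sqrt{\left(\frac{26}{3} + 1\right) - 9} = 3 - \sqrt{\frac{29}{3} - 9} = 3 - \sqrt{\frac{2}{3}} = 3 - \frac{\sqrt{6}}{3} \approx 2.1835$)
$- 20 x E{\left(\left(-4\right) \left(-2\right) \right)} = - 20 \left(3 - \frac{\sqrt{6}}{3}\right) 0 = \left(-60 + \frac{20 \sqrt{6}}{3}\right) 0 = 0$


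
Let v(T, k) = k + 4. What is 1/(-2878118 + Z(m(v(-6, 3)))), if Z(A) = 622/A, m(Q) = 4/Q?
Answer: -2/5754059 ≈ -3.4758e-7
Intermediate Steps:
v(T, k) = 4 + k
1/(-2878118 + Z(m(v(-6, 3)))) = 1/(-2878118 + 622/((4/(4 + 3)))) = 1/(-2878118 + 622/((4/7))) = 1/(-2878118 + 622/((4*(⅐)))) = 1/(-2878118 + 622/(4/7)) = 1/(-2878118 + 622*(7/4)) = 1/(-2878118 + 2177/2) = 1/(-5754059/2) = -2/5754059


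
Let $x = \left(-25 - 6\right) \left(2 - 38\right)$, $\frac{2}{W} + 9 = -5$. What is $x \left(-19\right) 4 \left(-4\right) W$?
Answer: $- \frac{339264}{7} \approx -48466.0$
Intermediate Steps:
$W = - \frac{1}{7}$ ($W = \frac{2}{-9 - 5} = \frac{2}{-14} = 2 \left(- \frac{1}{14}\right) = - \frac{1}{7} \approx -0.14286$)
$x = 1116$ ($x = \left(-31\right) \left(-36\right) = 1116$)
$x \left(-19\right) 4 \left(-4\right) W = 1116 \left(-19\right) 4 \left(-4\right) \left(- \frac{1}{7}\right) = - 21204 \left(\left(-16\right) \left(- \frac{1}{7}\right)\right) = \left(-21204\right) \frac{16}{7} = - \frac{339264}{7}$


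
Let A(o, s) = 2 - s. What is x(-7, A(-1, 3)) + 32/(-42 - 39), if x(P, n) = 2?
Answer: 130/81 ≈ 1.6049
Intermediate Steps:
x(-7, A(-1, 3)) + 32/(-42 - 39) = 2 + 32/(-42 - 39) = 2 + 32/(-81) = 2 - 1/81*32 = 2 - 32/81 = 130/81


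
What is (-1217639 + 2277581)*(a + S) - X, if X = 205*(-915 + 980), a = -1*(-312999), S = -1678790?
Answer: -1447659257447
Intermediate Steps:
a = 312999
X = 13325 (X = 205*65 = 13325)
(-1217639 + 2277581)*(a + S) - X = (-1217639 + 2277581)*(312999 - 1678790) - 1*13325 = 1059942*(-1365791) - 13325 = -1447659244122 - 13325 = -1447659257447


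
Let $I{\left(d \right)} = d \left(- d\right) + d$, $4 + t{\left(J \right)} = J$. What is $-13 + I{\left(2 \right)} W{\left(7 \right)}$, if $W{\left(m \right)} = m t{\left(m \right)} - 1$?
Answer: $-53$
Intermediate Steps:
$t{\left(J \right)} = -4 + J$
$I{\left(d \right)} = d - d^{2}$ ($I{\left(d \right)} = - d^{2} + d = d - d^{2}$)
$W{\left(m \right)} = -1 + m \left(-4 + m\right)$ ($W{\left(m \right)} = m \left(-4 + m\right) - 1 = -1 + m \left(-4 + m\right)$)
$-13 + I{\left(2 \right)} W{\left(7 \right)} = -13 + 2 \left(1 - 2\right) \left(-1 + 7 \left(-4 + 7\right)\right) = -13 + 2 \left(1 - 2\right) \left(-1 + 7 \cdot 3\right) = -13 + 2 \left(-1\right) \left(-1 + 21\right) = -13 - 40 = -53$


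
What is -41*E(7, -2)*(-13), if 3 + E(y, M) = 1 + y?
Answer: 2665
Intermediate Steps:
E(y, M) = -2 + y (E(y, M) = -3 + (1 + y) = -2 + y)
-41*E(7, -2)*(-13) = -41*(-2 + 7)*(-13) = -41*5*(-13) = -205*(-13) = 2665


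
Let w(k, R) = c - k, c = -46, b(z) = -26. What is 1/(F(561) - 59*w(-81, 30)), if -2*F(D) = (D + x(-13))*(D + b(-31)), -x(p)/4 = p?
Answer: -2/332085 ≈ -6.0226e-6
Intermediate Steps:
x(p) = -4*p
w(k, R) = -46 - k
F(D) = -(-26 + D)*(52 + D)/2 (F(D) = -(D - 4*(-13))*(D - 26)/2 = -(D + 52)*(-26 + D)/2 = -(52 + D)*(-26 + D)/2 = -(-26 + D)*(52 + D)/2)
1/(F(561) - 59*w(-81, 30)) = 1/((676 - 13*561 - ½*561²) - 59*(-46 - 1*(-81))) = 1/((676 - 7293 - ½*314721) - 59*(-46 + 81)) = 1/((676 - 7293 - 314721/2) - 59*35) = 1/(-327955/2 - 2065) = 1/(-332085/2) = -2/332085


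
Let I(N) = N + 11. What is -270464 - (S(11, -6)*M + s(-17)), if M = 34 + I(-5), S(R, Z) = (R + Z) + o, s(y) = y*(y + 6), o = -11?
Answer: -270411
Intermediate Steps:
I(N) = 11 + N
s(y) = y*(6 + y)
S(R, Z) = -11 + R + Z (S(R, Z) = (R + Z) - 11 = -11 + R + Z)
M = 40 (M = 34 + (11 - 5) = 34 + 6 = 40)
-270464 - (S(11, -6)*M + s(-17)) = -270464 - ((-11 + 11 - 6)*40 - 17*(6 - 17)) = -270464 - (-6*40 - 17*(-11)) = -270464 - (-240 + 187) = -270464 - 1*(-53) = -270464 + 53 = -270411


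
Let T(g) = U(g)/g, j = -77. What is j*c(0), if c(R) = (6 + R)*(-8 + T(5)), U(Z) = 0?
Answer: 3696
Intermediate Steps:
T(g) = 0 (T(g) = 0/g = 0)
c(R) = -48 - 8*R (c(R) = (6 + R)*(-8 + 0) = (6 + R)*(-8) = -48 - 8*R)
j*c(0) = -77*(-48 - 8*0) = -77*(-48 + 0) = -77*(-48) = 3696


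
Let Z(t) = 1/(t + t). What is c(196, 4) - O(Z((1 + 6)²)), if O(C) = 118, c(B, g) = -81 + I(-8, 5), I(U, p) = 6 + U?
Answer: -201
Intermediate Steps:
Z(t) = 1/(2*t)
c(B, g) = -83 (c(B, g) = -81 + (6 - 8) = -81 - 2 = -83)
c(196, 4) - O(Z((1 + 6)²)) = -83 - 1*118 = -83 - 118 = -201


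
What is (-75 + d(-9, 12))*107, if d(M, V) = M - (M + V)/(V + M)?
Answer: -9095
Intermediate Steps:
d(M, V) = -1 + M (d(M, V) = M - (M + V)/(M + V) = M - 1*1 = M - 1 = -1 + M)
(-75 + d(-9, 12))*107 = (-75 + (-1 - 9))*107 = (-75 - 10)*107 = -85*107 = -9095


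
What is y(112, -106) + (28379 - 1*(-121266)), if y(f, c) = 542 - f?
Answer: 150075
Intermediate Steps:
y(112, -106) + (28379 - 1*(-121266)) = (542 - 1*112) + (28379 - 1*(-121266)) = (542 - 112) + (28379 + 121266) = 430 + 149645 = 150075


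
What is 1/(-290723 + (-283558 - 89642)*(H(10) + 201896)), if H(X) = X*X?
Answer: -1/75385197923 ≈ -1.3265e-11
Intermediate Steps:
H(X) = X²
1/(-290723 + (-283558 - 89642)*(H(10) + 201896)) = 1/(-290723 + (-283558 - 89642)*(10² + 201896)) = 1/(-290723 - 373200*(100 + 201896)) = 1/(-290723 - 373200*201996) = 1/(-290723 - 75384907200) = 1/(-75385197923) = -1/75385197923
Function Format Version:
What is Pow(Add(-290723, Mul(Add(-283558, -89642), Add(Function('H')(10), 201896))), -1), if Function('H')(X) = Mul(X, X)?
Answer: Rational(-1, 75385197923) ≈ -1.3265e-11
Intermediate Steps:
Function('H')(X) = Pow(X, 2)
Pow(Add(-290723, Mul(Add(-283558, -89642), Add(Function('H')(10), 201896))), -1) = Pow(Add(-290723, Mul(Add(-283558, -89642), Add(Pow(10, 2), 201896))), -1) = Pow(Add(-290723, Mul(-373200, Add(100, 201896))), -1) = Pow(Add(-290723, Mul(-373200, 201996)), -1) = Pow(Add(-290723, -75384907200), -1) = Pow(-75385197923, -1) = Rational(-1, 75385197923)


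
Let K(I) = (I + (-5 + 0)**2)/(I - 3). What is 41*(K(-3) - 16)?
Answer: -2419/3 ≈ -806.33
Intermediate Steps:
K(I) = (25 + I)/(-3 + I) (K(I) = (I + (-5)**2)/(-3 + I) = (I + 25)/(-3 + I) = (25 + I)/(-3 + I))
41*(K(-3) - 16) = 41*((25 - 3)/(-3 - 3) - 16) = 41*(22/(-6) - 16) = 41*(-1/6*22 - 16) = 41*(-11/3 - 16) = 41*(-59/3) = -2419/3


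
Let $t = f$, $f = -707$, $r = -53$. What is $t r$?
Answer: $37471$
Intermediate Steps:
$t = -707$
$t r = \left(-707\right) \left(-53\right) = 37471$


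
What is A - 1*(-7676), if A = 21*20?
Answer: 8096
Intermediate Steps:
A = 420
A - 1*(-7676) = 420 - 1*(-7676) = 420 + 7676 = 8096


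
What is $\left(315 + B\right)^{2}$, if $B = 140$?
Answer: $207025$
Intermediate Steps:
$\left(315 + B\right)^{2} = \left(315 + 140\right)^{2} = 455^{2} = 207025$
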